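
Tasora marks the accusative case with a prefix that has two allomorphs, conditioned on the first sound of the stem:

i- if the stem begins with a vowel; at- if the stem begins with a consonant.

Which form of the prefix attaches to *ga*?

*ga* — first sound /g/ (a consonant) → at-.

at-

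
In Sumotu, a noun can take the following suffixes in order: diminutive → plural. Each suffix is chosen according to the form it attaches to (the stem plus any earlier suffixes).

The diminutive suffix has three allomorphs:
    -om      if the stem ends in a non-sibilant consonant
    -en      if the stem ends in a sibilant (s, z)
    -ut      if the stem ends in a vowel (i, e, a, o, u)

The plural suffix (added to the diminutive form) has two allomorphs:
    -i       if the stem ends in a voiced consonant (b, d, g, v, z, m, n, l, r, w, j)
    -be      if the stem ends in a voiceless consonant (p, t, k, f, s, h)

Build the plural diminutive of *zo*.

zoutbe

Since the final sound of *zo* is /o/ (a vowel), it takes -ut, giving *zout*.
The diminutive form *zout* — final consonant /t/ (voiceless) → -be → *zoutbe*.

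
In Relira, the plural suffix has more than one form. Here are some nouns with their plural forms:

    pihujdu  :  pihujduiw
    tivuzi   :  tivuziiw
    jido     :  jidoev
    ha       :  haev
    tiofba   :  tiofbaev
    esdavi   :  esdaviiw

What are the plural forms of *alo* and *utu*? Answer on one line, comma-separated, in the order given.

aloev, utuiw

Looking at the last vowel of each stem: -iw when the last vowel of the stem is a high vowel (*pihujdu*, *tivuzi*, *esdavi*); -ev when the last vowel of the stem is a non-high vowel (*jido*, *ha*, *tiofba*).
Since the last vowel of *alo* is /o/ (a non-high vowel), it takes -ev, giving *aloev*.
*utu*: last vowel = /u/, a high vowel → -iw → *utuiw*.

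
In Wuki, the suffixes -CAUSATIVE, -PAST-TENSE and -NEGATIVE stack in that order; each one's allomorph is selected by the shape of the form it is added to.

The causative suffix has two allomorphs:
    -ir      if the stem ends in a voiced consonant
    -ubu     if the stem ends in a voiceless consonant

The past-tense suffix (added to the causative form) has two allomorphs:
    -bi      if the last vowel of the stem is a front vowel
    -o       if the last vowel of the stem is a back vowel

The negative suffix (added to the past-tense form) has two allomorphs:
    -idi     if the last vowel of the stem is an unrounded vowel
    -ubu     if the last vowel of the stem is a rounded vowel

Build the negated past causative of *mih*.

mihubuoubu

Since the final consonant of *mih* is /h/ (voiceless), it takes -ubu, giving *mihubu*.
Since the last vowel of the causative form *mihubu* is /u/ (a back vowel), it takes -o, giving *mihubuo*.
The past-tense form *mihubuo* — last vowel /o/ (a rounded vowel) → -ubu → *mihubuoubu*.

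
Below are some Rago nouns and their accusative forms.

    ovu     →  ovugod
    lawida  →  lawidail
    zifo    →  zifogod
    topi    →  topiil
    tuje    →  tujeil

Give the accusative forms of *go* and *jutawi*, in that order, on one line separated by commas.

gogod, jutawiil

The suffix is conditioned by the last vowel: -god when the last vowel of the stem is a rounded vowel (*ovu*, *zifo*); -il when the last vowel of the stem is an unrounded vowel (*lawida*, *topi*, *tuje*).
The last vowel of *go* is /o/, which is a rounded vowel, so the suffix is -god, giving *gogod*.
*jutawi*: last vowel = /i/, an unrounded vowel → -il → *jutawiil*.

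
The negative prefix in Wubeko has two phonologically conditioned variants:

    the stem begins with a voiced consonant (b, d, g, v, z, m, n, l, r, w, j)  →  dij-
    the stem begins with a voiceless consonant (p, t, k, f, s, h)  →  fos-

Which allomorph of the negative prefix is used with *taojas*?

*taojas*: first consonant = /t/, voiceless → fos-.

fos-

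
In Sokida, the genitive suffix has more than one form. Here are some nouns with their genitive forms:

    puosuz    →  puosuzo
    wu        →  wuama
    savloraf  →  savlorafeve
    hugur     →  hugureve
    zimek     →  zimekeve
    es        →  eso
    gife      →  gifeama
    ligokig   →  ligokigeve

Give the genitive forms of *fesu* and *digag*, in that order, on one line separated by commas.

fesuama, digageve

The pattern is sibilance of the final sound: -o when the stem ends in a sibilant (*puosuz*, *es*); -eve when the stem ends in a non-sibilant consonant (*savloraf*, *hugur*, *zimek*, *ligokig*); -ama when the stem ends in a vowel (*wu*, *gife*).
*fesu* — final sound /u/ (a vowel) → -ama → *fesuama*.
The final sound of *digag* is /g/, which is a non-sibilant consonant, so the suffix is -eve, giving *digageve*.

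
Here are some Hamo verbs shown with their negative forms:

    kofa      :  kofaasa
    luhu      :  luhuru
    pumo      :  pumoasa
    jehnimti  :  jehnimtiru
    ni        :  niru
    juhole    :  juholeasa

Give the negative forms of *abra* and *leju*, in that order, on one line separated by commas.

abraasa, lejuru

The alternation tracks the last vowel of the stem — -ru when the last vowel of the stem is a high vowel (*luhu*, *jehnimti*, *ni*); -asa when the last vowel of the stem is a non-high vowel (*kofa*, *pumo*, *juhole*).
*abra* — last vowel /a/ (a non-high vowel) → -asa → *abraasa*.
*leju*: last vowel = /u/, a high vowel → -ru → *lejuru*.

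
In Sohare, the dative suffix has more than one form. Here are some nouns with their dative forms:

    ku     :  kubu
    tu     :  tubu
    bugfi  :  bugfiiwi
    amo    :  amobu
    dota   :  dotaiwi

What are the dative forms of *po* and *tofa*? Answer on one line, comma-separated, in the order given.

pobu, tofaiwi

Looking at the last vowel of each stem: -bu when the last vowel of the stem is a rounded vowel (*ku*, *tu*, *amo*); -iwi when the last vowel of the stem is an unrounded vowel (*bugfi*, *dota*).
*po* — last vowel /o/ (a rounded vowel) → -bu → *pobu*.
*tofa*: last vowel = /a/, an unrounded vowel → -iwi → *tofaiwi*.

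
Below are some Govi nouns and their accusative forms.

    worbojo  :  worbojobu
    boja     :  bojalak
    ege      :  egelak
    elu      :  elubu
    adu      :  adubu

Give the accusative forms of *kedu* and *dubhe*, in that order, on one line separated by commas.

The alternation tracks the last vowel of the stem — -bu when the last vowel of the stem is a rounded vowel (*worbojo*, *elu*, *adu*); -lak when the last vowel of the stem is an unrounded vowel (*boja*, *ege*).
The last vowel of *kedu* is /u/, which is a rounded vowel, so the suffix is -bu, giving *kedubu*.
*dubhe* — last vowel /e/ (an unrounded vowel) → -lak → *dubhelak*.

kedubu, dubhelak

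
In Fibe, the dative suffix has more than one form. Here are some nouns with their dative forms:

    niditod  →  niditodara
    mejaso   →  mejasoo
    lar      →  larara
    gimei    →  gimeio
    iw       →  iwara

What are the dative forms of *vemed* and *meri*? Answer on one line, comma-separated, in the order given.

The alternation tracks the final sound of the stem — -ara when the stem ends in a consonant (*niditod*, *lar*, *iw*); -o when the stem ends in a vowel (*mejaso*, *gimei*).
Since the final sound of *vemed* is /d/ (a consonant), it takes -ara, giving *vemedara*.
*meri*: final sound = /i/, a vowel → -o → *merio*.

vemedara, merio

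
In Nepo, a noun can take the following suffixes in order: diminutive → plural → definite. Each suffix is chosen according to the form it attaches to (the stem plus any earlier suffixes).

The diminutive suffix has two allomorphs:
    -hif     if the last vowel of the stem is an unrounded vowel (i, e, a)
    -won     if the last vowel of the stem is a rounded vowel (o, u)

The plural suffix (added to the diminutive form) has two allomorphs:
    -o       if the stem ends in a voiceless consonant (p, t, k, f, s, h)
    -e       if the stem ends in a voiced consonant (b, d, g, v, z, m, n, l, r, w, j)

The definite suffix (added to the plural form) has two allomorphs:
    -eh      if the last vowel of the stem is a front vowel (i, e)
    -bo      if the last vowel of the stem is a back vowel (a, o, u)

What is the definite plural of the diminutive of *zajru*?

zajruwoneeh

The last vowel of *zajru* is /u/, which is a rounded vowel, so the diminutive suffix is -won, giving *zajruwon*.
Since the final consonant of the diminutive form *zajruwon* is /n/ (voiced), it takes -e, giving *zajruwone*.
Since the last vowel of the plural form *zajruwone* is /e/ (a front vowel), it takes -eh, giving *zajruwoneeh*.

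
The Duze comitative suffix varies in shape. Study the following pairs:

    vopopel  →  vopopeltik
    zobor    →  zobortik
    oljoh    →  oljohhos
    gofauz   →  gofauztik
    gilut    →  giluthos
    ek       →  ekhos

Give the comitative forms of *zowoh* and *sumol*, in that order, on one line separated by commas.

The pattern is voicing of the final consonant: -hos when the stem ends in a voiceless consonant (*oljoh*, *gilut*, *ek*); -tik when the stem ends in a voiced consonant (*vopopel*, *zobor*, *gofauz*).
Since the final consonant of *zowoh* is /h/ (voiceless), it takes -hos, giving *zowohhos*.
*sumol*: final consonant = /l/, voiced → -tik → *sumoltik*.

zowohhos, sumoltik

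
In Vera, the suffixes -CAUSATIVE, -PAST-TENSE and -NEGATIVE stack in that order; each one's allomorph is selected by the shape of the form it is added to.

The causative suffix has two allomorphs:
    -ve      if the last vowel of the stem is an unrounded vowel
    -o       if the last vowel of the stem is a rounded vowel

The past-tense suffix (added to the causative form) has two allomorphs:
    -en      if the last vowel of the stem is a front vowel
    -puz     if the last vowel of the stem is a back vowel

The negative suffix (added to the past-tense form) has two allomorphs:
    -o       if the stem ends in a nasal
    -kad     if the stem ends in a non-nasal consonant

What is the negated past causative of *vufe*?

vufeveeno

Since the last vowel of *vufe* is /e/ (an unrounded vowel), it takes -ve, giving *vufeve*.
Since the last vowel of the causative form *vufeve* is /e/ (a front vowel), it takes -en, giving *vufeveen*.
Since the final consonant of the past-tense form *vufeveen* is /n/ (a nasal), it takes -o, giving *vufeveeno*.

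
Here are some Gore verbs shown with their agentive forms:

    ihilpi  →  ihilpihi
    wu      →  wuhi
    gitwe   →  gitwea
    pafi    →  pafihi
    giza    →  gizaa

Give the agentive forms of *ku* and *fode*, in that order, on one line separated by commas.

kuhi, fodea

Looking at the last vowel of each stem: -hi when the last vowel of the stem is a high vowel (*ihilpi*, *wu*, *pafi*); -a when the last vowel of the stem is a non-high vowel (*gitwe*, *giza*).
The last vowel of *ku* is /u/, which is a high vowel, so the suffix is -hi, giving *kuhi*.
*fode* — last vowel /e/ (a non-high vowel) → -a → *fodea*.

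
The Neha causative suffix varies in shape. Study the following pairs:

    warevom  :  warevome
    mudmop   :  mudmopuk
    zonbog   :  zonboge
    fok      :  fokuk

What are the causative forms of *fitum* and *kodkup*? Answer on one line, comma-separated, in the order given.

Looking at the final consonant of each stem: -uk when the stem ends in a voiceless consonant (*mudmop*, *fok*); -e when the stem ends in a voiced consonant (*warevom*, *zonbog*).
*fitum* — final consonant /m/ (voiced) → -e → *fitume*.
Since the final consonant of *kodkup* is /p/ (voiceless), it takes -uk, giving *kodkupuk*.

fitume, kodkupuk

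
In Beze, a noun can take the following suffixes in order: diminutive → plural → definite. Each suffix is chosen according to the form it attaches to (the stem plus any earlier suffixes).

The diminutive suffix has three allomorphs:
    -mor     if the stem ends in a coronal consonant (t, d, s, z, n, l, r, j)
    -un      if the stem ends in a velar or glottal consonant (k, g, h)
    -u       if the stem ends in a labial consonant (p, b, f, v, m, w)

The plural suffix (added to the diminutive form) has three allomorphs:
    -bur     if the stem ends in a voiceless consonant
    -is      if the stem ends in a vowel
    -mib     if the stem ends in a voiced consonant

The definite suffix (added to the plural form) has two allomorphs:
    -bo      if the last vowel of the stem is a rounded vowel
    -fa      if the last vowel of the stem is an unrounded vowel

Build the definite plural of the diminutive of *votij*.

votijmormibfa

The final consonant of *votij* is /j/, which is coronal, so the diminutive suffix is -mor, giving *votijmor*.
The final sound of the diminutive form *votijmor* is /r/, which is a voiced consonant, so the plural suffix is -mib, giving *votijmormib*.
Since the last vowel of the plural form *votijmormib* is /i/ (an unrounded vowel), it takes -fa, giving *votijmormibfa*.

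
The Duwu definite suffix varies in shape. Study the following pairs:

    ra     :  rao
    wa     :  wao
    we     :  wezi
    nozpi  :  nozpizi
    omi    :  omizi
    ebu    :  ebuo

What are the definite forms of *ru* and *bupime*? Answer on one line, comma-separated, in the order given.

Looking at the last vowel of each stem: -zi when the last vowel of the stem is a front vowel (*we*, *nozpi*, *omi*); -o when the last vowel of the stem is a back vowel (*ra*, *wa*, *ebu*).
*ru*: last vowel = /u/, a back vowel → -o → *ruo*.
*bupime* — last vowel /e/ (a front vowel) → -zi → *bupimezi*.

ruo, bupimezi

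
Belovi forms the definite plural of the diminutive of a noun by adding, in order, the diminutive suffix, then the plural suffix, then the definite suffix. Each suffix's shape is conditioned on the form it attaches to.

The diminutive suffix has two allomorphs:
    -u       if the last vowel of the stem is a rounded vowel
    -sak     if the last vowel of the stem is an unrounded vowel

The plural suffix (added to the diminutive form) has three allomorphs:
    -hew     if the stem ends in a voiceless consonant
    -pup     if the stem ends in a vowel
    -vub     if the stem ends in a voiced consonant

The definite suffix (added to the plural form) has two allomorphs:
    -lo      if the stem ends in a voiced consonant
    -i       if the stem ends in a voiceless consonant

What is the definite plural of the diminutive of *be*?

Since the last vowel of *be* is /e/ (an unrounded vowel), it takes -sak, giving *besak*.
The final sound of the diminutive form *besak* is /k/, which is a voiceless consonant, so the plural suffix is -hew, giving *besakhew*.
The final consonant of the plural form *besakhew* is /w/, which is voiced, so the definite suffix is -lo, giving *besakhewlo*.

besakhewlo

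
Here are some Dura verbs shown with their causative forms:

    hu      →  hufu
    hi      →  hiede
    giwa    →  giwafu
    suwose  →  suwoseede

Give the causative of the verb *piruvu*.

The suffix is conditioned by the last vowel: -ede when the last vowel of the stem is a front vowel (*hi*, *suwose*); -fu when the last vowel of the stem is a back vowel (*hu*, *giwa*).
Since the last vowel of *piruvu* is /u/ (a back vowel), it takes -fu, giving *piruvufu*.

piruvufu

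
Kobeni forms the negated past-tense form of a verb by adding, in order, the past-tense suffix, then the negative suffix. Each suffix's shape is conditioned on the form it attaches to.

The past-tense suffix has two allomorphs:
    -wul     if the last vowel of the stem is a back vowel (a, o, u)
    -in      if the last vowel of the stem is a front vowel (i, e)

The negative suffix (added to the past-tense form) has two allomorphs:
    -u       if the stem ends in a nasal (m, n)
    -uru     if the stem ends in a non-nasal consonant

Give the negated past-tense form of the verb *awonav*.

Since the last vowel of *awonav* is /a/ (a back vowel), it takes -wul, giving *awonavwul*.
Since the final consonant of the past-tense form *awonavwul* is /l/ (non-nasal), it takes -uru, giving *awonavwuluru*.

awonavwuluru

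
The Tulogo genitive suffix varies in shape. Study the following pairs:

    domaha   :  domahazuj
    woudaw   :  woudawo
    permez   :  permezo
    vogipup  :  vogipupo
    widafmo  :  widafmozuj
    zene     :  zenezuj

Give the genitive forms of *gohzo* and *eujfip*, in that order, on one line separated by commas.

Looking at the final sound of each stem: -o when the stem ends in a consonant (*woudaw*, *permez*, *vogipup*); -zuj when the stem ends in a vowel (*domaha*, *widafmo*, *zene*).
The final sound of *gohzo* is /o/, which is a vowel, so the suffix is -zuj, giving *gohzozuj*.
*eujfip* — final sound /p/ (a consonant) → -o → *eujfipo*.

gohzozuj, eujfipo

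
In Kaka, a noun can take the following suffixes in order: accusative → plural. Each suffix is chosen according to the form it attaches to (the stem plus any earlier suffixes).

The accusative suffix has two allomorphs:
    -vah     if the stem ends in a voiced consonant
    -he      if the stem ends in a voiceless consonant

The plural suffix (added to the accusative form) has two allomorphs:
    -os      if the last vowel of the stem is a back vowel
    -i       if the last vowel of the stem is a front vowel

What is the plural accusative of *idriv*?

The final consonant of *idriv* is /v/, which is voiced, so the accusative suffix is -vah, giving *idrivvah*.
The accusative form *idrivvah*: last vowel = /a/, a back vowel → -os → *idrivvahos*.

idrivvahos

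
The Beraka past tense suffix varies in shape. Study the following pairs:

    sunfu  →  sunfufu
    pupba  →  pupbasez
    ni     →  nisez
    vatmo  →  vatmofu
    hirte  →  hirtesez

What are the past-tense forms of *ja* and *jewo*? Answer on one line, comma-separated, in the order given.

jasez, jewofu

The alternation tracks the last vowel of the stem — -fu when the last vowel of the stem is a rounded vowel (*sunfu*, *vatmo*); -sez when the last vowel of the stem is an unrounded vowel (*pupba*, *ni*, *hirte*).
*ja* — last vowel /a/ (an unrounded vowel) → -sez → *jasez*.
*jewo* — last vowel /o/ (a rounded vowel) → -fu → *jewofu*.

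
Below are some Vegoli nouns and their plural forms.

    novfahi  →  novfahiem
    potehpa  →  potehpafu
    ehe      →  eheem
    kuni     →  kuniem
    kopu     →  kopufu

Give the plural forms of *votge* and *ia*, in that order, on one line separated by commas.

The suffix is conditioned by the last vowel: -em when the last vowel of the stem is a front vowel (*novfahi*, *ehe*, *kuni*); -fu when the last vowel of the stem is a back vowel (*potehpa*, *kopu*).
Since the last vowel of *votge* is /e/ (a front vowel), it takes -em, giving *votgeem*.
The last vowel of *ia* is /a/, which is a back vowel, so the suffix is -fu, giving *iafu*.

votgeem, iafu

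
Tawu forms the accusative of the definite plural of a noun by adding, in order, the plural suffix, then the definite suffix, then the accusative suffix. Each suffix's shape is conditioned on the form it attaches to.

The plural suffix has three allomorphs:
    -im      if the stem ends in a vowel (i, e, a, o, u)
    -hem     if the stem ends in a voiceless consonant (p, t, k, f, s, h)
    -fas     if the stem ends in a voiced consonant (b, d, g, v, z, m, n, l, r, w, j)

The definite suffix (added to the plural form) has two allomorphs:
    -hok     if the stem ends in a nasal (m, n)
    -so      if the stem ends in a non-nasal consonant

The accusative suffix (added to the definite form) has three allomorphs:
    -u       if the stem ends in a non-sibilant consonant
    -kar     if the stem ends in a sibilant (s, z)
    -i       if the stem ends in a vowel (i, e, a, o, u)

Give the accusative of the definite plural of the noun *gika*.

*gika*: final sound = /a/, a vowel → -im → *gikaim*.
The final consonant of the plural form *gikaim* is /m/, which is a nasal, so the definite suffix is -hok, giving *gikaimhok*.
The definite form *gikaimhok* — final sound /k/ (a non-sibilant consonant) → -u → *gikaimhoku*.

gikaimhoku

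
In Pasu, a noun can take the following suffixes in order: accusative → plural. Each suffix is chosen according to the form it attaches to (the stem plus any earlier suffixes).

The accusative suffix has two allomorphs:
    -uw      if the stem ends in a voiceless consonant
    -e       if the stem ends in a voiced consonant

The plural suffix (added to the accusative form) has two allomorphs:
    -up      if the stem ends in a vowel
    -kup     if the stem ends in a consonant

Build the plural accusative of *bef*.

Since the final consonant of *bef* is /f/ (voiceless), it takes -uw, giving *befuw*.
The accusative form *befuw*: final sound = /w/, a consonant → -kup → *befuwkup*.

befuwkup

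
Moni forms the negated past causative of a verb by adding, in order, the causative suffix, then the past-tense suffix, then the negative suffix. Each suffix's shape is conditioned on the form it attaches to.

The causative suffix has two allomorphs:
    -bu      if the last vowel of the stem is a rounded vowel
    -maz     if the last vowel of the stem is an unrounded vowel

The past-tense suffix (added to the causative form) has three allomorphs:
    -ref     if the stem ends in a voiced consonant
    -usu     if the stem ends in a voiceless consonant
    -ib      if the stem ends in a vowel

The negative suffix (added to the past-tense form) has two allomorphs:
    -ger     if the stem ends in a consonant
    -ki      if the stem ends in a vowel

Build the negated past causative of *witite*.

wititemazrefger

Since the last vowel of *witite* is /e/ (an unrounded vowel), it takes -maz, giving *wititemaz*.
The final sound of the causative form *wititemaz* is /z/, which is a voiced consonant, so the past-tense suffix is -ref, giving *wititemazref*.
Since the final sound of the past-tense form *wititemazref* is /f/ (a consonant), it takes -ger, giving *wititemazrefger*.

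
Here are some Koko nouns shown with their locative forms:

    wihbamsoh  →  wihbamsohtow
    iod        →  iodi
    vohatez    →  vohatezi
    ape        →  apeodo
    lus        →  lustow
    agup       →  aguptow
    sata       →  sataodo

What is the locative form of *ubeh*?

ubehtow

The alternation tracks the final sound of the stem — -tow when the stem ends in a voiceless consonant (*wihbamsoh*, *lus*, *agup*); -i when the stem ends in a voiced consonant (*iod*, *vohatez*); -odo when the stem ends in a vowel (*ape*, *sata*).
*ubeh*: final sound = /h/, a voiceless consonant → -tow → *ubehtow*.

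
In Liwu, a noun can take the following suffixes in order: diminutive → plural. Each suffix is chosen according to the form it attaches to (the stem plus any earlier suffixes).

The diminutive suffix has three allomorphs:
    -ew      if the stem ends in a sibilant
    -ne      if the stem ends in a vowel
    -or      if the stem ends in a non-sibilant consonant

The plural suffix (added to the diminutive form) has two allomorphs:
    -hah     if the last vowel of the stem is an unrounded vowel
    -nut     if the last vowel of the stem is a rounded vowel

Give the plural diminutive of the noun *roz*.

The final sound of *roz* is /z/, which is a sibilant, so the diminutive suffix is -ew, giving *rozew*.
Since the last vowel of the diminutive form *rozew* is /e/ (an unrounded vowel), it takes -hah, giving *rozewhah*.

rozewhah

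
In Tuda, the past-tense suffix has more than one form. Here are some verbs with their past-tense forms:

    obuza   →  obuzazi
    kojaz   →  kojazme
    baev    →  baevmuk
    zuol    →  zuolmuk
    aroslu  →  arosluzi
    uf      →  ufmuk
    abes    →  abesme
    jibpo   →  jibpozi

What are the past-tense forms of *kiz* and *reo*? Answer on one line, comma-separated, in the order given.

The alternation tracks the final sound of the stem — -me when the stem ends in a sibilant (*kojaz*, *abes*); -muk when the stem ends in a non-sibilant consonant (*baev*, *zuol*, *uf*); -zi when the stem ends in a vowel (*obuza*, *aroslu*, *jibpo*).
*kiz*: final sound = /z/, a sibilant → -me → *kizme*.
*reo*: final sound = /o/, a vowel → -zi → *reozi*.

kizme, reozi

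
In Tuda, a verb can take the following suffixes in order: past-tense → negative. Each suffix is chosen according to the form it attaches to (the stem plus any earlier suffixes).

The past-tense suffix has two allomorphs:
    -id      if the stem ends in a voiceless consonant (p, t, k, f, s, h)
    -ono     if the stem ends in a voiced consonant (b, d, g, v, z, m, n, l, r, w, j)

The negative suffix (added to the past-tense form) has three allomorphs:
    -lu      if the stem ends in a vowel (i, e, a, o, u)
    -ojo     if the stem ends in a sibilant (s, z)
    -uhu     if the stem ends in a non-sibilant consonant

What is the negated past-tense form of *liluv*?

*liluv*: final consonant = /v/, voiced → -ono → *liluvono*.
The final sound of the past-tense form *liluvono* is /o/, which is a vowel, so the negative suffix is -lu, giving *liluvonolu*.

liluvonolu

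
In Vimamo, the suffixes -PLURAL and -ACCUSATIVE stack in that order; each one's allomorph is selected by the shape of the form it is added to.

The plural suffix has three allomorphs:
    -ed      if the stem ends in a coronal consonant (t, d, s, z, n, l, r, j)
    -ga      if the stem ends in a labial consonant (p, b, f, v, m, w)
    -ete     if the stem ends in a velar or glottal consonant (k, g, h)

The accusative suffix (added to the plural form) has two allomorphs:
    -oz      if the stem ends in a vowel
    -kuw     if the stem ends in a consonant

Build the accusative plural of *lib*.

*lib* — final consonant /b/ (labial) → -ga → *libga*.
Since the final sound of the plural form *libga* is /a/ (a vowel), it takes -oz, giving *libgaoz*.

libgaoz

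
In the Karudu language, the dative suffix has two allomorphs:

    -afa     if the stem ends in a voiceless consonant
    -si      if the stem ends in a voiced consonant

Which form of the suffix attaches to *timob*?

The final consonant of *timob* is /b/, which is voiced, so the suffix is -si.

-si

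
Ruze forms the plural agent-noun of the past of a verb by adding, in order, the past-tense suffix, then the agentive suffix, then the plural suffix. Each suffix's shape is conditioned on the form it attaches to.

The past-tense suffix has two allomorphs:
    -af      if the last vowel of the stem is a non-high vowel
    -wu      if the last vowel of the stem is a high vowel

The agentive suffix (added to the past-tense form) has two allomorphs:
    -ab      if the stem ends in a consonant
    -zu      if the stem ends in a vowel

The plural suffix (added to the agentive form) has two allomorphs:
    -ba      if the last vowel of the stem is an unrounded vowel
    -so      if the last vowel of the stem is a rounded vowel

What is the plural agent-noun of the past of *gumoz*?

Since the last vowel of *gumoz* is /o/ (a non-high vowel), it takes -af, giving *gumozaf*.
The final sound of the past-tense form *gumozaf* is /f/, which is a consonant, so the agentive suffix is -ab, giving *gumozafab*.
The agentive form *gumozafab*: last vowel = /a/, an unrounded vowel → -ba → *gumozafabba*.

gumozafabba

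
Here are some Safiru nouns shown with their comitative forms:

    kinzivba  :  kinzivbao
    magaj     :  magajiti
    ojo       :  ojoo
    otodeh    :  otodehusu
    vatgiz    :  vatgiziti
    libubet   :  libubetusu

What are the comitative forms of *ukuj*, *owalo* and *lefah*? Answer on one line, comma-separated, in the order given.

ukujiti, owaloo, lefahusu

The alternation tracks the final sound of the stem — -usu when the stem ends in a voiceless consonant (*otodeh*, *libubet*); -iti when the stem ends in a voiced consonant (*magaj*, *vatgiz*); -o when the stem ends in a vowel (*kinzivba*, *ojo*).
*ukuj* — final sound /j/ (a voiced consonant) → -iti → *ukujiti*.
*owalo*: final sound = /o/, a vowel → -o → *owaloo*.
Since the final sound of *lefah* is /h/ (a voiceless consonant), it takes -usu, giving *lefahusu*.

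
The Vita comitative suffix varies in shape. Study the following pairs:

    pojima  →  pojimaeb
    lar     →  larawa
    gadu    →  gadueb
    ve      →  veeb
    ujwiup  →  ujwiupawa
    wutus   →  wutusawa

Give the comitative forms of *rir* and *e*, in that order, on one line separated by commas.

Looking at the final sound of each stem: -awa when the stem ends in a consonant (*lar*, *ujwiup*, *wutus*); -eb when the stem ends in a vowel (*pojima*, *gadu*, *ve*).
*rir* — final sound /r/ (a consonant) → -awa → *rirawa*.
*e* — final sound /e/ (a vowel) → -eb → *eeb*.

rirawa, eeb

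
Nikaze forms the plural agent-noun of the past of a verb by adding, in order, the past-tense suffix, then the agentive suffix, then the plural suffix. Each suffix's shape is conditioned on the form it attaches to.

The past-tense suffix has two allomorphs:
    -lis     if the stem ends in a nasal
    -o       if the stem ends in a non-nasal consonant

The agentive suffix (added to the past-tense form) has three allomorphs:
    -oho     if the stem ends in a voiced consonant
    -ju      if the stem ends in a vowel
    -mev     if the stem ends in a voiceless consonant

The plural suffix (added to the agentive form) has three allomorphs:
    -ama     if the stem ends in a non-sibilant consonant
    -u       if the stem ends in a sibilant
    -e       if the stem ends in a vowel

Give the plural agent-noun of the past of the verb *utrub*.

utrubojue

Since the final consonant of *utrub* is /b/ (non-nasal), it takes -o, giving *utrubo*.
The final sound of the past-tense form *utrubo* is /o/, which is a vowel, so the agentive suffix is -ju, giving *utruboju*.
The agentive form *utruboju* — final sound /u/ (a vowel) → -e → *utrubojue*.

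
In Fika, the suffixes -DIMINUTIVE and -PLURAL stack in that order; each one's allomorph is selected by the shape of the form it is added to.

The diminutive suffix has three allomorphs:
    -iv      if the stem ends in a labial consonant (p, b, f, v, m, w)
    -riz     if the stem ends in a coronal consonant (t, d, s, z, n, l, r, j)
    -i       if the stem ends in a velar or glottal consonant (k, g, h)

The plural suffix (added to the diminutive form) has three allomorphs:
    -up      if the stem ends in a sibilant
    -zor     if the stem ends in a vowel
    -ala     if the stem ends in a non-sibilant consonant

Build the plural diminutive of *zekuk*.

zekukizor

*zekuk*: final consonant = /k/, velar/glottal → -i → *zekuki*.
The final sound of the diminutive form *zekuki* is /i/, which is a vowel, so the plural suffix is -zor, giving *zekukizor*.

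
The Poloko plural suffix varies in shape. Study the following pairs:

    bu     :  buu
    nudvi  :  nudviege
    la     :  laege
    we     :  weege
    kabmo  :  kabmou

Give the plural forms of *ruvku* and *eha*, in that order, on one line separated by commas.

The alternation tracks the last vowel of the stem — -u when the last vowel of the stem is a rounded vowel (*bu*, *kabmo*); -ege when the last vowel of the stem is an unrounded vowel (*nudvi*, *la*, *we*).
The last vowel of *ruvku* is /u/, which is a rounded vowel, so the suffix is -u, giving *ruvkuu*.
The last vowel of *eha* is /a/, which is an unrounded vowel, so the suffix is -ege, giving *ehaege*.

ruvkuu, ehaege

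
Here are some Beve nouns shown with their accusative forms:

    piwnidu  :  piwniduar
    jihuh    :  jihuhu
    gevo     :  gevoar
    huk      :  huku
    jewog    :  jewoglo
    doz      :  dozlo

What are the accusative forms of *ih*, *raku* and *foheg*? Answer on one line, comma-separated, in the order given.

The suffix is conditioned by the final sound: -u when the stem ends in a voiceless consonant (*jihuh*, *huk*); -lo when the stem ends in a voiced consonant (*jewog*, *doz*); -ar when the stem ends in a vowel (*piwnidu*, *gevo*).
The final sound of *ih* is /h/, which is a voiceless consonant, so the suffix is -u, giving *ihu*.
The final sound of *raku* is /u/, which is a vowel, so the suffix is -ar, giving *rakuar*.
Since the final sound of *foheg* is /g/ (a voiced consonant), it takes -lo, giving *foheglo*.

ihu, rakuar, foheglo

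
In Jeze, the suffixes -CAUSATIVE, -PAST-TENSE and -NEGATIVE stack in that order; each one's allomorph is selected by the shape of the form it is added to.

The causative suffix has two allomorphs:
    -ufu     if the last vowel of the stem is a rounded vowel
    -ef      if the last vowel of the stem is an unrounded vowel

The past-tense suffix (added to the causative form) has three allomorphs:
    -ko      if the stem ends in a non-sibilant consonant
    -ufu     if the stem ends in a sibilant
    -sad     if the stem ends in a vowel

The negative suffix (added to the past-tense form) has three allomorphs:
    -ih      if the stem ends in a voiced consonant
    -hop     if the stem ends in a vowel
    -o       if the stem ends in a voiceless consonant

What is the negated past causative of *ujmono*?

*ujmono* — last vowel /o/ (a rounded vowel) → -ufu → *ujmonoufu*.
Since the final sound of the causative form *ujmonoufu* is /u/ (a vowel), it takes -sad, giving *ujmonoufusad*.
The final sound of the past-tense form *ujmonoufusad* is /d/, which is a voiced consonant, so the negative suffix is -ih, giving *ujmonoufusadih*.

ujmonoufusadih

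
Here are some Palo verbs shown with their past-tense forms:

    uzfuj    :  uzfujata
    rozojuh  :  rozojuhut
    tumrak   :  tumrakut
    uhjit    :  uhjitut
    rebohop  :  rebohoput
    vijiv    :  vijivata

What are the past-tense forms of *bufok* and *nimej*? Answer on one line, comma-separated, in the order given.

The suffix is conditioned by the final consonant: -ut when the stem ends in a voiceless consonant (*rozojuh*, *tumrak*, *uhjit*, *rebohop*); -ata when the stem ends in a voiced consonant (*uzfuj*, *vijiv*).
*bufok*: final consonant = /k/, voiceless → -ut → *bufokut*.
Since the final consonant of *nimej* is /j/ (voiced), it takes -ata, giving *nimejata*.

bufokut, nimejata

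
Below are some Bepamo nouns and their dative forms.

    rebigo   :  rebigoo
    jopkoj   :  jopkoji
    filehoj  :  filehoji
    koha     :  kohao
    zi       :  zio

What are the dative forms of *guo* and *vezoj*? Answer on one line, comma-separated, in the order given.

guoo, vezoji

The suffix is conditioned by the final sound: -i when the stem ends in a consonant (*jopkoj*, *filehoj*); -o when the stem ends in a vowel (*rebigo*, *koha*, *zi*).
Since the final sound of *guo* is /o/ (a vowel), it takes -o, giving *guoo*.
*vezoj*: final sound = /j/, a consonant → -i → *vezoji*.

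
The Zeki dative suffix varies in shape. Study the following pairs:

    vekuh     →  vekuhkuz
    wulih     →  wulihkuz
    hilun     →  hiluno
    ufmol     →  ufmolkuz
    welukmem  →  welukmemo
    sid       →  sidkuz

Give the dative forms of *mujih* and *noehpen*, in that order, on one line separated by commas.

The suffix is conditioned by the final consonant: -o when the stem ends in a nasal (*hilun*, *welukmem*); -kuz when the stem ends in a non-nasal consonant (*vekuh*, *wulih*, *ufmol*, *sid*).
The final consonant of *mujih* is /h/, which is non-nasal, so the suffix is -kuz, giving *mujihkuz*.
*noehpen* — final consonant /n/ (a nasal) → -o → *noehpeno*.

mujihkuz, noehpeno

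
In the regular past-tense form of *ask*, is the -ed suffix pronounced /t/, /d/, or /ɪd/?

/t/

The stem *ask* ends in a voiceless consonant other than /t/.
The -ed suffix is realized as /ɪd/ after /t, d/; as /t/ after other voiceless consonants; and as /d/ after other voiced sounds.
So -ed on *ask* is pronounced /t/.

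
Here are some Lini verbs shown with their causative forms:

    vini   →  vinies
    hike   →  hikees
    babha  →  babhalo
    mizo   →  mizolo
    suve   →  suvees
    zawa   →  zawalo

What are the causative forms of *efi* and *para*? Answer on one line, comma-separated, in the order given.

The pattern is front/back vowel harmony: -es when the last vowel of the stem is a front vowel (*vini*, *hike*, *suve*); -lo when the last vowel of the stem is a back vowel (*babha*, *mizo*, *zawa*).
*efi*: last vowel = /i/, a front vowel → -es → *efies*.
Since the last vowel of *para* is /a/ (a back vowel), it takes -lo, giving *paralo*.

efies, paralo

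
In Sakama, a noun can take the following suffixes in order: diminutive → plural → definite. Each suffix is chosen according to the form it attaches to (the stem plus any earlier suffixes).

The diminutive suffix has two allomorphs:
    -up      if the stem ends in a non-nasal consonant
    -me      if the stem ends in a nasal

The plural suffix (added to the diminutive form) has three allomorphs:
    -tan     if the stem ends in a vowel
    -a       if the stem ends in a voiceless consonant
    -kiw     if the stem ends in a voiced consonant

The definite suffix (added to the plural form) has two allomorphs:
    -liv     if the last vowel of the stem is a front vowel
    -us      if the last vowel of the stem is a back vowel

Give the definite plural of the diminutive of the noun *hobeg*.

hobegupaus

The final consonant of *hobeg* is /g/, which is non-nasal, so the diminutive suffix is -up, giving *hobegup*.
Since the final sound of the diminutive form *hobegup* is /p/ (a voiceless consonant), it takes -a, giving *hobegupa*.
The last vowel of the plural form *hobegupa* is /a/, which is a back vowel, so the definite suffix is -us, giving *hobegupaus*.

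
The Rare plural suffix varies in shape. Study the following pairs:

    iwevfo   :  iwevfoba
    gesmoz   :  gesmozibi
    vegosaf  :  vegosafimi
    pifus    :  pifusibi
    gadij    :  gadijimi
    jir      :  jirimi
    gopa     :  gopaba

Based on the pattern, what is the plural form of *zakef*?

The alternation tracks the final sound of the stem — -ibi when the stem ends in a sibilant (*gesmoz*, *pifus*); -imi when the stem ends in a non-sibilant consonant (*vegosaf*, *gadij*, *jir*); -ba when the stem ends in a vowel (*iwevfo*, *gopa*).
*zakef*: final sound = /f/, a non-sibilant consonant → -imi → *zakefimi*.

zakefimi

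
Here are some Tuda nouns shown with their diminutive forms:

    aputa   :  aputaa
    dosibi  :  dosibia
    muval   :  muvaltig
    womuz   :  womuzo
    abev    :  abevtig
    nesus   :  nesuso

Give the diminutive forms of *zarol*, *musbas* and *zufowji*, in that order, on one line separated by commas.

zaroltig, musbaso, zufowjia

The suffix is conditioned by the final sound: -o when the stem ends in a sibilant (*womuz*, *nesus*); -tig when the stem ends in a non-sibilant consonant (*muval*, *abev*); -a when the stem ends in a vowel (*aputa*, *dosibi*).
*zarol*: final sound = /l/, a non-sibilant consonant → -tig → *zaroltig*.
*musbas*: final sound = /s/, a sibilant → -o → *musbaso*.
The final sound of *zufowji* is /i/, which is a vowel, so the suffix is -a, giving *zufowjia*.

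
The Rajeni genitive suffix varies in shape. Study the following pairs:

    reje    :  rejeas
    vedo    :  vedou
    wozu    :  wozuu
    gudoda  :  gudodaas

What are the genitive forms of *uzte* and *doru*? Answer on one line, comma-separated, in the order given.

uzteas, doruu

Looking at the last vowel of each stem: -u when the last vowel of the stem is a rounded vowel (*vedo*, *wozu*); -as when the last vowel of the stem is an unrounded vowel (*reje*, *gudoda*).
*uzte* — last vowel /e/ (an unrounded vowel) → -as → *uzteas*.
The last vowel of *doru* is /u/, which is a rounded vowel, so the suffix is -u, giving *doruu*.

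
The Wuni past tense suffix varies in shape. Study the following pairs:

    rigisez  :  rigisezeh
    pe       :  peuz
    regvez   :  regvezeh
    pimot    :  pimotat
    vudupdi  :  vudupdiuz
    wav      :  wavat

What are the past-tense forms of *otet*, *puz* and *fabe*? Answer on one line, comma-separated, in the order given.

otetat, puzeh, fabeuz

Looking at the final sound of each stem: -eh when the stem ends in a sibilant (*rigisez*, *regvez*); -at when the stem ends in a non-sibilant consonant (*pimot*, *wav*); -uz when the stem ends in a vowel (*pe*, *vudupdi*).
*otet*: final sound = /t/, a non-sibilant consonant → -at → *otetat*.
*puz* — final sound /z/ (a sibilant) → -eh → *puzeh*.
*fabe* — final sound /e/ (a vowel) → -uz → *fabeuz*.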